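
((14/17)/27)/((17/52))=728/7803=0.09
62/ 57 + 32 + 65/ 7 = 16907/ 399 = 42.37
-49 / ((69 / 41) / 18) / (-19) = 12054 / 437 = 27.58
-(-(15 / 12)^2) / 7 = 25 / 112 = 0.22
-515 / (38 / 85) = -43775 / 38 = -1151.97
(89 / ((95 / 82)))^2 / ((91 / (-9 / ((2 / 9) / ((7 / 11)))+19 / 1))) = -3967929898 / 9034025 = -439.22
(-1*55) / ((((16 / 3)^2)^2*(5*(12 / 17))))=-5049 / 262144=-0.02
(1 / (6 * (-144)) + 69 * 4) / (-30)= -238463 / 25920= -9.20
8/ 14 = 0.57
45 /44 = 1.02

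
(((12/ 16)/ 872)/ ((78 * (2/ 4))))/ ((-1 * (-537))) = 1/ 24349728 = 0.00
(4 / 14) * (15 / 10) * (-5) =-15 / 7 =-2.14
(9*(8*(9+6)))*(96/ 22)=51840/ 11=4712.73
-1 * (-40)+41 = 81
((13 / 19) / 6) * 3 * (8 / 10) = 26 / 95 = 0.27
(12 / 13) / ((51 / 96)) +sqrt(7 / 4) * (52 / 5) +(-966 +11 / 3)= -636875 / 663 +26 * sqrt(7) / 5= -946.84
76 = 76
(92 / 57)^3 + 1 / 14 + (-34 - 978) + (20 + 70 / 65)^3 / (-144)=-3055268824885 / 2848083147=-1072.75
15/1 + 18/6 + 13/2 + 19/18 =230/9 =25.56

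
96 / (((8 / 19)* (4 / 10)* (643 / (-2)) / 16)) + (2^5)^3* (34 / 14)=358059328 / 4501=79551.06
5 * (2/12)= 5/6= 0.83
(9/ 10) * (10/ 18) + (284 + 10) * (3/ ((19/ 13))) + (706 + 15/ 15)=49817/ 38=1310.97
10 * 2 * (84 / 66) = 280 / 11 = 25.45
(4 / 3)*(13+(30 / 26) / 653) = 441488 / 25467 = 17.34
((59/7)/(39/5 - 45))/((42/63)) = -295/868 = -0.34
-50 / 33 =-1.52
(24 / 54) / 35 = 4 / 315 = 0.01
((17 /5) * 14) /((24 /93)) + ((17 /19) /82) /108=155181559 /841320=184.45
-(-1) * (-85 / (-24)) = 3.54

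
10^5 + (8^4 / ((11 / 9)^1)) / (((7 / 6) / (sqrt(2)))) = 104062.36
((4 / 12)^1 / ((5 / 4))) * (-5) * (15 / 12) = -5 / 3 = -1.67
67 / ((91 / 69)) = 4623 / 91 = 50.80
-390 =-390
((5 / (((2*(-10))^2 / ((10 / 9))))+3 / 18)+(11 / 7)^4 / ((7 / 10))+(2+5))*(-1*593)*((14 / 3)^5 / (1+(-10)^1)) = 45615312908 / 19683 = 2317497.99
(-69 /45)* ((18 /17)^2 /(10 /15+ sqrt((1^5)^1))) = -7452 /7225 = -1.03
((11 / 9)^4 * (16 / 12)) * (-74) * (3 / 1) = -660.53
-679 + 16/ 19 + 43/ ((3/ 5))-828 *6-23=-319057/ 57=-5597.49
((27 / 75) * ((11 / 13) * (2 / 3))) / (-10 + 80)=33 / 11375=0.00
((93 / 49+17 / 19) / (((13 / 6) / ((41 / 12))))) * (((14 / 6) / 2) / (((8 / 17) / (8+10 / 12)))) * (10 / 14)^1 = 4617625 / 67032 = 68.89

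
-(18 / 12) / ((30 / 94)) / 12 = -47 / 120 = -0.39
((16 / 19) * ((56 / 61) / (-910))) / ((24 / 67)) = -536 / 226005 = -0.00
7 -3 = 4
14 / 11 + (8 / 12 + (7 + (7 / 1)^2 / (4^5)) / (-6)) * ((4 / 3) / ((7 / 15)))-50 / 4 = -1499527 / 118272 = -12.68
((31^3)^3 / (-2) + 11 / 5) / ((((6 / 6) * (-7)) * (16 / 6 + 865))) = 396594332409999 / 182210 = 2176578302.01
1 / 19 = 0.05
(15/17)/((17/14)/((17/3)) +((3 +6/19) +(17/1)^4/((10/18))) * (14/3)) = 6650/5287665703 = 0.00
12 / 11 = 1.09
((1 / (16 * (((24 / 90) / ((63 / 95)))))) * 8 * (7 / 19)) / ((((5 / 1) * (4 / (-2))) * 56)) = -189 / 231040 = -0.00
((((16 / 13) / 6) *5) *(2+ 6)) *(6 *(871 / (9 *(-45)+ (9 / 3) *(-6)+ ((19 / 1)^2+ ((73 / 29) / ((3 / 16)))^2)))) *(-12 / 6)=-324558720 / 447473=-725.31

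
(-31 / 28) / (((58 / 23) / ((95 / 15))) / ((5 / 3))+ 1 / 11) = -745085 / 221956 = -3.36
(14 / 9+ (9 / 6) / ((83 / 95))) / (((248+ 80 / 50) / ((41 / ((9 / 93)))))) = 31069595 / 5593536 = 5.55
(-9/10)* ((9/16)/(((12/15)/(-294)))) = 11907/64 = 186.05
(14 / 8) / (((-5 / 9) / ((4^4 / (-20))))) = 1008 / 25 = 40.32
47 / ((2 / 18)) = 423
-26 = -26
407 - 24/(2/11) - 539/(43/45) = -12430/43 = -289.07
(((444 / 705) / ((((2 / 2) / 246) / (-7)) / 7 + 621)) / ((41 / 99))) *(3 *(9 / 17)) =10573416 / 2718609485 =0.00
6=6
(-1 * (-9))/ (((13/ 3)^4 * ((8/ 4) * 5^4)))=729/ 35701250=0.00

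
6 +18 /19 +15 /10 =321 /38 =8.45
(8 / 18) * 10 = 40 / 9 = 4.44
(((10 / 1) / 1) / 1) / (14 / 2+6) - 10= -120 / 13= -9.23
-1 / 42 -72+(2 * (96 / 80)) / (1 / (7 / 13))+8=-62.73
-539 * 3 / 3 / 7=-77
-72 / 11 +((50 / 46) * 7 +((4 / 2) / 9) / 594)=65390 / 61479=1.06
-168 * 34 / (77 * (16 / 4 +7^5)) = -816 / 184921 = -0.00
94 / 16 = 47 / 8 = 5.88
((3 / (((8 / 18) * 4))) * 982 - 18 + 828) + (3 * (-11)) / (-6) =19781 / 8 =2472.62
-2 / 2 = -1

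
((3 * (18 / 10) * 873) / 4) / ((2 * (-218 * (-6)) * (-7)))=-7857 / 122080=-0.06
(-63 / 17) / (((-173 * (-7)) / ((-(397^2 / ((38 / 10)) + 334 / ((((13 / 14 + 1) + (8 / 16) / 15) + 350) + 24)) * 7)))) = 979950218625 / 1102939702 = 888.49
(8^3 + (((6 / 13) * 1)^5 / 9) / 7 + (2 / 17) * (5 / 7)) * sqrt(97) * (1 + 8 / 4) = 67877602566 * sqrt(97) / 44183867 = 15130.34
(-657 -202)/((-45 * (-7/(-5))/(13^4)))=389426.97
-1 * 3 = -3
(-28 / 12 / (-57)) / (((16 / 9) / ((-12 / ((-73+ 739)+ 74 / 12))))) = -63 / 153254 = -0.00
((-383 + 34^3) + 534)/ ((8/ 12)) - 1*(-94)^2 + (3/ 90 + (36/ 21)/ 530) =280178476/ 5565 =50346.54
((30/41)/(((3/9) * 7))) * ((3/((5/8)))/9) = 48/287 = 0.17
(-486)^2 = 236196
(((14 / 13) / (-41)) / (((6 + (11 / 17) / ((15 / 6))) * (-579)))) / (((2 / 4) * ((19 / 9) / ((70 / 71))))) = 17850 / 2636635339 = 0.00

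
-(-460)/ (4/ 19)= 2185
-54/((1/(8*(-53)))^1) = 22896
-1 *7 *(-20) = 140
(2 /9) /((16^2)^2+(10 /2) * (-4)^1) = 1 /294822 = 0.00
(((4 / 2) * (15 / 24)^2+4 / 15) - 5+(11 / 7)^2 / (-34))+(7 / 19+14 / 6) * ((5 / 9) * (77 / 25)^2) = 17459182021 / 1709316000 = 10.21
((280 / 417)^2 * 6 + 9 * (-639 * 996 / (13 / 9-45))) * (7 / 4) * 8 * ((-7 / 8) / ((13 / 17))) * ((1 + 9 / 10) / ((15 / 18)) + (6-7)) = -50798855233844 / 18837975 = -2696619.74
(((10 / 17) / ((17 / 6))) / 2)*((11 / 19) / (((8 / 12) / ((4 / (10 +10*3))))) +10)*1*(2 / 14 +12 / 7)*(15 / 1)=2242305 / 76874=29.17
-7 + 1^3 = -6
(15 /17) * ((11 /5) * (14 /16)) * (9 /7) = 297 /136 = 2.18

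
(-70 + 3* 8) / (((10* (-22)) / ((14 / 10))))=161 / 550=0.29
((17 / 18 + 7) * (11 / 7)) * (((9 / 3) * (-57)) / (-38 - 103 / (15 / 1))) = 448305 / 9422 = 47.58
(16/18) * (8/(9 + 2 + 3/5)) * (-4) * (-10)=6400/261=24.52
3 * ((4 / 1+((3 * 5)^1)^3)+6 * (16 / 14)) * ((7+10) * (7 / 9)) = 402917 / 3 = 134305.67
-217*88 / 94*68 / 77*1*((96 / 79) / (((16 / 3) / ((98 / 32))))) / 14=-33201 / 3713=-8.94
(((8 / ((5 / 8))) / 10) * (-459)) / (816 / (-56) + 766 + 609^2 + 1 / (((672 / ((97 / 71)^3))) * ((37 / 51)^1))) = -2074761391104 / 1312378515342725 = -0.00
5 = 5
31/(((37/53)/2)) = 3286/37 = 88.81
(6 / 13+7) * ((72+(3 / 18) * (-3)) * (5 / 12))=5335 / 24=222.29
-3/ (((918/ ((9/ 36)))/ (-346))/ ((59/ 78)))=10207/ 47736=0.21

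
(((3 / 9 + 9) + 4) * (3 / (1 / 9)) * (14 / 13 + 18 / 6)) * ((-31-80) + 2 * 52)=-133560 / 13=-10273.85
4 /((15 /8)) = 32 /15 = 2.13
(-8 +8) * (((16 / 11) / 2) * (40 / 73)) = 0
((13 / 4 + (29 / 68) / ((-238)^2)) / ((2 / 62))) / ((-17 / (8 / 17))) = -388068943 / 139145986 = -2.79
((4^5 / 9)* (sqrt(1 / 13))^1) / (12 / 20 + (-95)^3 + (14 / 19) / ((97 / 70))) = -2359040* sqrt(13) / 231095480733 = -0.00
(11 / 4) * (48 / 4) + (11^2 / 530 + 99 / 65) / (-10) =2261633 / 68900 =32.82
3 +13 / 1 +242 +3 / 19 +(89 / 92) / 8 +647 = 12659419 / 13984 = 905.28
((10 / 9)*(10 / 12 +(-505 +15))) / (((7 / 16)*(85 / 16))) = -751360 / 3213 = -233.85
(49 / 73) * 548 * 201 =5397252 / 73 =73934.96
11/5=2.20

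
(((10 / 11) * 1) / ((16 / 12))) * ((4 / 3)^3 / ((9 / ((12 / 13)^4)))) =40960 / 314171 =0.13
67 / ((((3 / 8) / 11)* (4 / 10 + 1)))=29480 / 21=1403.81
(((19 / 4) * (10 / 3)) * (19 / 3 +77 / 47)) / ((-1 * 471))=-0.27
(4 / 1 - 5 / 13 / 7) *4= 1436 / 91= 15.78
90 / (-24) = -15 / 4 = -3.75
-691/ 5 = -138.20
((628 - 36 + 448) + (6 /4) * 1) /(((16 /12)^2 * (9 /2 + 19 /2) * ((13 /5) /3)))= 281205 /5824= 48.28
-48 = -48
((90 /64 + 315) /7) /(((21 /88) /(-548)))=-5086125 /49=-103798.47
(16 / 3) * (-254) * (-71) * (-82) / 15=-525791.29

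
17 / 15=1.13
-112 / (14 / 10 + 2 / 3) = -1680 / 31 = -54.19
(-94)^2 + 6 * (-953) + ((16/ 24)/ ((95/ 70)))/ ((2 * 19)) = 3376808/ 1083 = 3118.01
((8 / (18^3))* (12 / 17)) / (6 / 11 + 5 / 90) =88 / 54621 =0.00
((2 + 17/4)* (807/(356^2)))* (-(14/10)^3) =-276801/2534720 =-0.11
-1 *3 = -3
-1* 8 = -8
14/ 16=0.88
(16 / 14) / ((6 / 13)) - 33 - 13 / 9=-2014 / 63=-31.97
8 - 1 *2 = 6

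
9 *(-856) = -7704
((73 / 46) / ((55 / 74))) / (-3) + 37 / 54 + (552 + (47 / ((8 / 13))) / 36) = 605603657 / 1092960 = 554.09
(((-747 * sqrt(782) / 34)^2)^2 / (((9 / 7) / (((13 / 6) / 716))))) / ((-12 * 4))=-185052285284139 / 26486272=-6986724.49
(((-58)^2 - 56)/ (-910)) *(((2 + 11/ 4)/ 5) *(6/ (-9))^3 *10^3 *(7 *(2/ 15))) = 1005632/ 1053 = 955.02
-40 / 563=-0.07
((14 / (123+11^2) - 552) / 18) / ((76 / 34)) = -1144729 / 83448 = -13.72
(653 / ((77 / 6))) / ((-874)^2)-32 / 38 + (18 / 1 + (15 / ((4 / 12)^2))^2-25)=535752515563 / 29409226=18217.16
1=1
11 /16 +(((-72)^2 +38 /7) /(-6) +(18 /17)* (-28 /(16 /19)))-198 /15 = -26064517 /28560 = -912.62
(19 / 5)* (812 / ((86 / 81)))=624834 / 215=2906.20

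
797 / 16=49.81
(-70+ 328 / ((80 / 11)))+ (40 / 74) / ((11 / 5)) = -100343 / 4070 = -24.65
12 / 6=2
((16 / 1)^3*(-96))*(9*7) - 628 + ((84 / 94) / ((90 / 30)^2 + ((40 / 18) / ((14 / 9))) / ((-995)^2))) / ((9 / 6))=-14524372313242184 / 586292899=-24773235.93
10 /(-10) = -1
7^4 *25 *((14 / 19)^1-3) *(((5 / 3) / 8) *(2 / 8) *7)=-90337625 / 1824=-49527.21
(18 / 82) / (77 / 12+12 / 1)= 0.01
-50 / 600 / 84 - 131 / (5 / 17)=-2244821 / 5040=-445.40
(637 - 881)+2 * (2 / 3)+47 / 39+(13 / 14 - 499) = -134595 / 182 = -739.53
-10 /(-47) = 10 /47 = 0.21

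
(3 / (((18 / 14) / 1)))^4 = 2401 / 81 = 29.64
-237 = -237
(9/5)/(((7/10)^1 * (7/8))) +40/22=2564/539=4.76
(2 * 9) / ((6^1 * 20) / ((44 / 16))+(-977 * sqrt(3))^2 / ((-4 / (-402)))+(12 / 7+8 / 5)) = 13860 / 221598716147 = 0.00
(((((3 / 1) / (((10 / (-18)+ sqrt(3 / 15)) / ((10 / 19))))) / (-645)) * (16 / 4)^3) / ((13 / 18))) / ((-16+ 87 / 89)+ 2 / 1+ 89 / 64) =-0.17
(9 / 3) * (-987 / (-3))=987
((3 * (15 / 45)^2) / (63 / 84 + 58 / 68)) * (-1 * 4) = -0.83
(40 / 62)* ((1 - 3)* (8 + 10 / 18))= -3080 / 279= -11.04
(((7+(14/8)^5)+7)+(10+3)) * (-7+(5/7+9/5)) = -1395887/7168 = -194.74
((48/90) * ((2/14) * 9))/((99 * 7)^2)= 8/5602905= 0.00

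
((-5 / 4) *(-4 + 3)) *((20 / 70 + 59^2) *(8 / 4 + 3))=609225 / 28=21758.04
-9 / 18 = -1 / 2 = -0.50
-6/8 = -3/4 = -0.75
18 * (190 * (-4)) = -13680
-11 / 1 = -11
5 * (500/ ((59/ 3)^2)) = 22500/ 3481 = 6.46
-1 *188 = -188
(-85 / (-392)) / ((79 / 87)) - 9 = -271317 / 30968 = -8.76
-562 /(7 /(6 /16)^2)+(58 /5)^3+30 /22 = 477698593 /308000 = 1550.97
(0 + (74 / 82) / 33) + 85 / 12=38483 / 5412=7.11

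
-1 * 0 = 0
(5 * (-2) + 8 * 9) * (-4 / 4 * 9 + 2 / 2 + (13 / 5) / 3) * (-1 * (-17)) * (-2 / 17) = 13268 / 15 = 884.53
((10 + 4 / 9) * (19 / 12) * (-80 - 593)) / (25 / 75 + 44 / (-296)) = -60261.77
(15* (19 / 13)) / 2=285 / 26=10.96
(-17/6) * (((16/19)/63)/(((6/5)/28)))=-0.88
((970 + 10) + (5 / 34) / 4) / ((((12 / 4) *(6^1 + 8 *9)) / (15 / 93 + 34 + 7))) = 42517915 / 246636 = 172.39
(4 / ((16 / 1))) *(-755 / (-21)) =755 / 84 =8.99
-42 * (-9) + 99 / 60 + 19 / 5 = 7669 / 20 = 383.45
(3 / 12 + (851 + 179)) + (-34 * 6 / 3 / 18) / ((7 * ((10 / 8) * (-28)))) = 9086941 / 8820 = 1030.27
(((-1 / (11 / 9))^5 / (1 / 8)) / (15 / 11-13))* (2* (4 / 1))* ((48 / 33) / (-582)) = -78732 / 15621947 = -0.01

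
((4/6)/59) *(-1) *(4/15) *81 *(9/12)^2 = -81/590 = -0.14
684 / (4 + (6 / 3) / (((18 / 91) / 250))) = 3078 / 11393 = 0.27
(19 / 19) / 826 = 1 / 826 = 0.00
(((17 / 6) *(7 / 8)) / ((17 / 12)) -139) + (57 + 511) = 1723 / 4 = 430.75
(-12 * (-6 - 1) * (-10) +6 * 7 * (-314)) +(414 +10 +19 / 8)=-108813 / 8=-13601.62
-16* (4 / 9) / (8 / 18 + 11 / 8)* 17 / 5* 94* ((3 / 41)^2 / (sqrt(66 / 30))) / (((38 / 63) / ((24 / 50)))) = -2783434752* sqrt(55) / 5753012375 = -3.59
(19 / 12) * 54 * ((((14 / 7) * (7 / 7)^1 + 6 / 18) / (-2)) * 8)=-798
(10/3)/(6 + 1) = 10/21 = 0.48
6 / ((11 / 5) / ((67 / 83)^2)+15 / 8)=1077360 / 942907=1.14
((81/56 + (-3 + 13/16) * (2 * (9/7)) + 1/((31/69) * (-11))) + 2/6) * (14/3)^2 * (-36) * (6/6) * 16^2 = 831050752/1023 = 812366.33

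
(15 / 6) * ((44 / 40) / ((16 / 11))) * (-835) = -101035 / 64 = -1578.67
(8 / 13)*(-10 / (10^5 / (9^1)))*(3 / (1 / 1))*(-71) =1917 / 16250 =0.12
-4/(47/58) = -232/47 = -4.94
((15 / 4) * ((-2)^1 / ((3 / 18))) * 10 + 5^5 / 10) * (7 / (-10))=385 / 4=96.25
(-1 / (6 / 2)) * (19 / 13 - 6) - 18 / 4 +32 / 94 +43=40.35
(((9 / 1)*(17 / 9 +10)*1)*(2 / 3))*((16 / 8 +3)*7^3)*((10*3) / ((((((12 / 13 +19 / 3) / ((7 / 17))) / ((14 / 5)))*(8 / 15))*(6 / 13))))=22794073575 / 9622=2368953.81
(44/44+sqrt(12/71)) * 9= 18 * sqrt(213)/71+9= 12.70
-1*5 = -5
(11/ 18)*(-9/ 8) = -11/ 16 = -0.69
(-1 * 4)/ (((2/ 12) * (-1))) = 24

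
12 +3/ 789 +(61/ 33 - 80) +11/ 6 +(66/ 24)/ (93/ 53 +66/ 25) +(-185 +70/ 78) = -217062316139/ 875988828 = -247.79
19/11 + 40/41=1219/451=2.70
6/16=3/8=0.38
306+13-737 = -418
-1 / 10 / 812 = -1 / 8120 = -0.00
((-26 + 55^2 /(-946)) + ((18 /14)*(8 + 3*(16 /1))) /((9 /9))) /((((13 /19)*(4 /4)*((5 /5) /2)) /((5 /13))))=349695 /7267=48.12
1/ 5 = 0.20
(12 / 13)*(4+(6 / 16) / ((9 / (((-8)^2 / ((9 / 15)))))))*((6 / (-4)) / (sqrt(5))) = -152*sqrt(5) / 65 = -5.23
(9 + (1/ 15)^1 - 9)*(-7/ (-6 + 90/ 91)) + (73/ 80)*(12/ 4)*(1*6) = 14123/ 855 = 16.52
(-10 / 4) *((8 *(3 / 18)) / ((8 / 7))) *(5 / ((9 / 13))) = -2275 / 108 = -21.06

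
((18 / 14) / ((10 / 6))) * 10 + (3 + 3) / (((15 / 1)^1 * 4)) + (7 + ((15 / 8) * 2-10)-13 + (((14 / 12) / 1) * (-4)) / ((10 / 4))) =-2647 / 420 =-6.30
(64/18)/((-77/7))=-32/99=-0.32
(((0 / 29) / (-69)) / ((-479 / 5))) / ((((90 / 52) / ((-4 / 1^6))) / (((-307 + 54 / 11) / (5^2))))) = 0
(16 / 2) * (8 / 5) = 12.80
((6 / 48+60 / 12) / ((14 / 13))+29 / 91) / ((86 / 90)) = 332685 / 62608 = 5.31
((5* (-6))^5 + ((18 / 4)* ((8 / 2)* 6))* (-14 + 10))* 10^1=-243004320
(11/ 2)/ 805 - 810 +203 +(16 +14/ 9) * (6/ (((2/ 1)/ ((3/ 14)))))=-959089/ 1610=-595.71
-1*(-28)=28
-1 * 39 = -39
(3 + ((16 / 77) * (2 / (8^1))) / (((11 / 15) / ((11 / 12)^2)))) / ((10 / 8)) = 257 / 105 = 2.45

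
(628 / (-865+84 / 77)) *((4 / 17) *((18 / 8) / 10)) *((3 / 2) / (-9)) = 5181 / 807755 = 0.01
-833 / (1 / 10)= -8330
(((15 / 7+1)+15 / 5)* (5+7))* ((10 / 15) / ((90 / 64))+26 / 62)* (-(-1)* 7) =643108 / 1395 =461.01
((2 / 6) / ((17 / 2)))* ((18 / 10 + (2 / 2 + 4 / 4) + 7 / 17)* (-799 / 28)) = -8413 / 1785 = -4.71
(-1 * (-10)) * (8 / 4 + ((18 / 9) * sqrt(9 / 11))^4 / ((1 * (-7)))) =3980 / 847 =4.70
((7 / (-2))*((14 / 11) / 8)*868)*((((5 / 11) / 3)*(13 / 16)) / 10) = -138229 / 23232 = -5.95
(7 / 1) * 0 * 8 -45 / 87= -15 / 29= -0.52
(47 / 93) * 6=94 / 31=3.03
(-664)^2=440896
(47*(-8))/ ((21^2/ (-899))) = 338024/ 441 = 766.49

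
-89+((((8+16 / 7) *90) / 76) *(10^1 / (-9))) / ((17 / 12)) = -222829 / 2261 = -98.55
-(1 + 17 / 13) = -2.31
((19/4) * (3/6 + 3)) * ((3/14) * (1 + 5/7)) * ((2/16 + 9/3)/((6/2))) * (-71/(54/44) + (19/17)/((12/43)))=-46959925/137088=-342.55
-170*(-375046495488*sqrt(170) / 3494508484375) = 12751580846592*sqrt(170) / 698901696875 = 237.89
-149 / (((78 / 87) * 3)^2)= -125309 / 6084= -20.60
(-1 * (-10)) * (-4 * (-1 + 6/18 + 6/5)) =-64/3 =-21.33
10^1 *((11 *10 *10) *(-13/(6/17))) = -1215500/3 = -405166.67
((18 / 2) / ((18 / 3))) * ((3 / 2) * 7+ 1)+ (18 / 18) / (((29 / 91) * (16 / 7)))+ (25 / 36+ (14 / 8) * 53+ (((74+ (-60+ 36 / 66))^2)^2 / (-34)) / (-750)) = 118306575961 / 1039393872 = 113.82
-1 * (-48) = 48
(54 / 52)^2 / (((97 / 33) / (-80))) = -481140 / 16393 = -29.35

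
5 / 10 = 1 / 2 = 0.50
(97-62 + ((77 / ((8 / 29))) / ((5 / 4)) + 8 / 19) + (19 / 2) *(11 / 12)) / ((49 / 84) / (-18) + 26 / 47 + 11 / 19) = 257919597 / 1060625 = 243.18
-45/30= -3/2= -1.50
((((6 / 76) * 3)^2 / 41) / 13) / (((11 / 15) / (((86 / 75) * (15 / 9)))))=1161 / 4233086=0.00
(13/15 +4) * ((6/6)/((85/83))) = 6059/1275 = 4.75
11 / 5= 2.20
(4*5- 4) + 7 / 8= 135 / 8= 16.88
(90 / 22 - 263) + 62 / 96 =-136363 / 528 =-258.26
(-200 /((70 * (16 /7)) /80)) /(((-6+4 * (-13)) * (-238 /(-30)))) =750 /3451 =0.22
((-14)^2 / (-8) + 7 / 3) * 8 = -532 / 3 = -177.33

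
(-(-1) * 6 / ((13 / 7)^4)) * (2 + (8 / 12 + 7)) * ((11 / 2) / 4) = 765919 / 114244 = 6.70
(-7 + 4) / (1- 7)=0.50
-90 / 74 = -1.22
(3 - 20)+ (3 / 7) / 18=-16.98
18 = 18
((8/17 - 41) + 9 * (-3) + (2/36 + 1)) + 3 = -19423/306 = -63.47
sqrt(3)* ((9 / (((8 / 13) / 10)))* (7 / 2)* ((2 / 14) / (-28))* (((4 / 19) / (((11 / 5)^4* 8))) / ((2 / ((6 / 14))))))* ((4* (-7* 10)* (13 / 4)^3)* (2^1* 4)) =12049171875* sqrt(3) / 249248384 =83.73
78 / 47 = 1.66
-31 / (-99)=31 / 99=0.31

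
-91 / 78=-7 / 6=-1.17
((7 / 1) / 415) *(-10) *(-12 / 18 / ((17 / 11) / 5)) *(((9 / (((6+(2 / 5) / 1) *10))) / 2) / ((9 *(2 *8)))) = 385 / 2167296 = 0.00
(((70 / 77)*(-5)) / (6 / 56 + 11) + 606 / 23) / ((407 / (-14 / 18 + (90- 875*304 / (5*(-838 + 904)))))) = -144838395442 / 3170374119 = -45.68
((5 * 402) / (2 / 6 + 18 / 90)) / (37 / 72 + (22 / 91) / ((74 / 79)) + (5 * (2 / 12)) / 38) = 17359073550 / 3656803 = 4747.06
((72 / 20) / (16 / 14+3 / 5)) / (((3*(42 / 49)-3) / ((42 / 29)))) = -6.98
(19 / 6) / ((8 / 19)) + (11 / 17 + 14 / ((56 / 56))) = 18089 / 816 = 22.17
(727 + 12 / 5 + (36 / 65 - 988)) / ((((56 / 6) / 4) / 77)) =-553509 / 65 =-8515.52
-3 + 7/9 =-20/9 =-2.22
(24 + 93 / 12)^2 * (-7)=-112903 / 16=-7056.44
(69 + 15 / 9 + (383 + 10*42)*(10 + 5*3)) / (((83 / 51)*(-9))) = -1027429 / 747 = -1375.41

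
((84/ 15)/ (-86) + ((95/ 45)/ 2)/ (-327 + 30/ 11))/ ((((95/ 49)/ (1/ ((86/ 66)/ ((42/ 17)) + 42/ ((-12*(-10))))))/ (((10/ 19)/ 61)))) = -14244116348/ 41075030095161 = -0.00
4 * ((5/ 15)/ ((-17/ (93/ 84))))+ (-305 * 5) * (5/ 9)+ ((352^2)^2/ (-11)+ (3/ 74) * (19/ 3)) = -110611281238907/ 79254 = -1395655503.05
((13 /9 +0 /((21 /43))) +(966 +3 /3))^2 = 75968656 /81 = 937884.64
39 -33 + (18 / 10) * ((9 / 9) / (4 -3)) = 39 / 5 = 7.80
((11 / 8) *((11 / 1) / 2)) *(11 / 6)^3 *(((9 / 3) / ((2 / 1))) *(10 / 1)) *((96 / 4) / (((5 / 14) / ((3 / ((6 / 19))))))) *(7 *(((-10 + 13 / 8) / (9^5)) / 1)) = -10045878227 / 22674816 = -443.04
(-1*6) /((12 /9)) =-4.50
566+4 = 570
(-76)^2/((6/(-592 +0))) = -1709696/3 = -569898.67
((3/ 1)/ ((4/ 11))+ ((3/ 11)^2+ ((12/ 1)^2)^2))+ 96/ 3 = 10055741/ 484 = 20776.32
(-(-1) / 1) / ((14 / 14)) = 1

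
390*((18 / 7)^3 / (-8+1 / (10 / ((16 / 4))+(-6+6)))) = -5686200 / 6517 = -872.52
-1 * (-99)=99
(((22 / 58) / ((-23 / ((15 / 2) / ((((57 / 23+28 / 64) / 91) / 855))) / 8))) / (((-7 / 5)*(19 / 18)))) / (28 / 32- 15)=-1264.96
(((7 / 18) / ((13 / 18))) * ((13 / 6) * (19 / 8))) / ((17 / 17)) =133 / 48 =2.77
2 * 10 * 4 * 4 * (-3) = -960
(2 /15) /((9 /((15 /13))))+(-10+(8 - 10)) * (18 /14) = -12622 /819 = -15.41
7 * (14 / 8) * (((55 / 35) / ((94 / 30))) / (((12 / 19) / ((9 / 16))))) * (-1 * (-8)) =65835 / 1504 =43.77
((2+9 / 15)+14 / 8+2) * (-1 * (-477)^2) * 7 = -202273281 / 20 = -10113664.05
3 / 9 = 1 / 3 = 0.33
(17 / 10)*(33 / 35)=1.60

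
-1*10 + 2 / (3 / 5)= -20 / 3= -6.67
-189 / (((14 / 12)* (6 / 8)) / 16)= -3456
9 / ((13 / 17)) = 153 / 13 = 11.77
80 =80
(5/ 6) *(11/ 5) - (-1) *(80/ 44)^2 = 3731/ 726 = 5.14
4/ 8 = 1/ 2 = 0.50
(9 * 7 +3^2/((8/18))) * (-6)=-999/2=-499.50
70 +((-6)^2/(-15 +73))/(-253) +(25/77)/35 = 2288033/32683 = 70.01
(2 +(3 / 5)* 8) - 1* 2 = 24 / 5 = 4.80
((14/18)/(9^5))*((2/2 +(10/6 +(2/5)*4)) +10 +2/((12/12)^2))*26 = 44408/7971615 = 0.01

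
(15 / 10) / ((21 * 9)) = 1 / 126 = 0.01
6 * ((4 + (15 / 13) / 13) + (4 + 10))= 18342 / 169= 108.53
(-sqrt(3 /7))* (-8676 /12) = 723* sqrt(21) /7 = 473.31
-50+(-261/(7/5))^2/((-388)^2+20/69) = -25332003475/508990244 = -49.77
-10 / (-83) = 10 / 83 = 0.12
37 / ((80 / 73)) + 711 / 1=59581 / 80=744.76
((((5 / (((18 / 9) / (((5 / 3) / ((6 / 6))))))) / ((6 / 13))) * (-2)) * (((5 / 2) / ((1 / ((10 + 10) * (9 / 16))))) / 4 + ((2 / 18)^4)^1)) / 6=-479783525 / 22674816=-21.16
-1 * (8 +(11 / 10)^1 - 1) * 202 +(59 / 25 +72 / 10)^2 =-965504 / 625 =-1544.81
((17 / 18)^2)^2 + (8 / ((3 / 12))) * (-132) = -4223.20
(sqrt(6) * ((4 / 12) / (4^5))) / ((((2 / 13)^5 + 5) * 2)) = 371293 * sqrt(6) / 11406317568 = 0.00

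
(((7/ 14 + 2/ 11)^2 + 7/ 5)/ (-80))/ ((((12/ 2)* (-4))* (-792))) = -0.00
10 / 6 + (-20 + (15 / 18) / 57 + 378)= 123011 / 342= 359.68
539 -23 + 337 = 853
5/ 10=1/ 2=0.50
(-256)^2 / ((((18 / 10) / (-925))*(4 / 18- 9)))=303104000 / 79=3836759.49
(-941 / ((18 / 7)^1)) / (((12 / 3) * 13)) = -7.04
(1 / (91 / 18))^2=324 / 8281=0.04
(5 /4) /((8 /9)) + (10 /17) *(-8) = -1795 /544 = -3.30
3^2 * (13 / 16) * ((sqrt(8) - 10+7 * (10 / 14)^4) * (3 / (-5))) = 196911 / 5488 - 351 * sqrt(2) / 40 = 23.47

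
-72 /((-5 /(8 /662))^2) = -1152 /2739025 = -0.00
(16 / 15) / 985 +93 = 1374091 / 14775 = 93.00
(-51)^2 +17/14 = 36431/14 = 2602.21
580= 580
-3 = -3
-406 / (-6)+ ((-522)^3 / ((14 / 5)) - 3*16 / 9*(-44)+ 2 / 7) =-1066768505 / 21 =-50798500.24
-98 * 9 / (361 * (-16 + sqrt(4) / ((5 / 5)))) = 63 / 361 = 0.17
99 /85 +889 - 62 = 70394 /85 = 828.16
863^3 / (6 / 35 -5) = -22495747645 / 169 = -133110932.81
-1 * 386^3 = -57512456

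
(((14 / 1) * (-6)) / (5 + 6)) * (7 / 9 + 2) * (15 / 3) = -3500 / 33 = -106.06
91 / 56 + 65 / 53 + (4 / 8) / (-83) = 100135 / 35192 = 2.85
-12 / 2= -6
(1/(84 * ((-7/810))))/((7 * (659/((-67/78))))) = 3015/11753924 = 0.00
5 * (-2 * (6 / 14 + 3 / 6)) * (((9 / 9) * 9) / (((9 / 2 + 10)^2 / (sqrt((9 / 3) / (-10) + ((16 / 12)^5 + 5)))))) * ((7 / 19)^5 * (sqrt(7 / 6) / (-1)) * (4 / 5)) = 249704 * sqrt(758135) / 31235988885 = 0.01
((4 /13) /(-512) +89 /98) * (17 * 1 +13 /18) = 23605681 /1467648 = 16.08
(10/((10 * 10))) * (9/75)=3/250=0.01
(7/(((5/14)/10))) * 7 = 1372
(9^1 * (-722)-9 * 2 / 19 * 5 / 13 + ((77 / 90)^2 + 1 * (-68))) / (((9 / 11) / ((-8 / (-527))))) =-288988936214 / 2372330025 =-121.82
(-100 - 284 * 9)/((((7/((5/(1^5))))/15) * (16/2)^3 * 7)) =-6225/784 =-7.94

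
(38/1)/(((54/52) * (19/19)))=988/27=36.59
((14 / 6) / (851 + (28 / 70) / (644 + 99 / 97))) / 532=16465 / 3194673348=0.00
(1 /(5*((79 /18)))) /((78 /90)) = 54 /1027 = 0.05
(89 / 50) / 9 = 89 / 450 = 0.20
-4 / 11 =-0.36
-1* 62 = -62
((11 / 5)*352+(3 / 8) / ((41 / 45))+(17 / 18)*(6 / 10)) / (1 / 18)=11444583 / 820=13956.81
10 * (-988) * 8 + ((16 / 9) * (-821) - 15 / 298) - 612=-217541327 / 2682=-81111.61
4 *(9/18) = 2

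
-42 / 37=-1.14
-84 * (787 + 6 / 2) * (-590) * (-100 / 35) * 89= -9955896000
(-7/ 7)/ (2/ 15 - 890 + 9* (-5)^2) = 0.00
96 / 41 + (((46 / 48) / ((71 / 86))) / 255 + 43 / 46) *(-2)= 47407723 / 102438090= 0.46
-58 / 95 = -0.61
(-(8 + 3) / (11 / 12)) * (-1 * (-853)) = -10236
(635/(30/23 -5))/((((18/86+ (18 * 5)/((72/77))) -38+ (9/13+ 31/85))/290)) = -9470466200/11311671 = -837.23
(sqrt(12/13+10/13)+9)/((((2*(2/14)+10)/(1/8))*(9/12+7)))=7*sqrt(286)/58032+7/496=0.02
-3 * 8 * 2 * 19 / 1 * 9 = -8208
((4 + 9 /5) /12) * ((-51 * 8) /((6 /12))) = -394.40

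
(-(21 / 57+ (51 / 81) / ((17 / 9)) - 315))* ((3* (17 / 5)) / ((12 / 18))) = 182733 / 38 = 4808.76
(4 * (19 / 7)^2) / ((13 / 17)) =24548 / 637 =38.54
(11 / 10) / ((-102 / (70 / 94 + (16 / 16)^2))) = -451 / 23970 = -0.02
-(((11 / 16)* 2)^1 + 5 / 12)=-43 / 24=-1.79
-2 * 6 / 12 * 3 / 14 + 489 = 6843 / 14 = 488.79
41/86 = 0.48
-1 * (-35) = 35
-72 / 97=-0.74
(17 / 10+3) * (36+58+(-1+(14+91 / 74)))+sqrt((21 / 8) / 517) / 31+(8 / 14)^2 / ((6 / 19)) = sqrt(21714) / 64108+55446661 / 108780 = 509.72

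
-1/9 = -0.11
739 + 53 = 792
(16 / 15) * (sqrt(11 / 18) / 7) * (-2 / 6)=-8 * sqrt(22) / 945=-0.04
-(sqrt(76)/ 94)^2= -19/ 2209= -0.01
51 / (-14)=-3.64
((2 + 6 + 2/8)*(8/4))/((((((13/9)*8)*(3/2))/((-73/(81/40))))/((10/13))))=-40150/1521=-26.40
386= 386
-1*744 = -744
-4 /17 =-0.24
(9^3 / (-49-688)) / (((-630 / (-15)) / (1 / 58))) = -243 / 598444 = -0.00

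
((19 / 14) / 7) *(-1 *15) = -285 / 98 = -2.91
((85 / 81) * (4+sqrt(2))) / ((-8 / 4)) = -2.84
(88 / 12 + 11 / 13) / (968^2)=29 / 3322176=0.00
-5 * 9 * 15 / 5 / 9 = -15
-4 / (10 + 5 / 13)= -52 / 135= -0.39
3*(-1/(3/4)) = -4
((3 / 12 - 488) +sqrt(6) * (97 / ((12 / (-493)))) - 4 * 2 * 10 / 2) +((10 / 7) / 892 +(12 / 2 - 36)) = -47821 * sqrt(6) / 12 - 3482581 / 6244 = -10319.17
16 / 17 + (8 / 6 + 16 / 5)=1396 / 255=5.47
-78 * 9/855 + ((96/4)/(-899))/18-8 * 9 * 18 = -1296.82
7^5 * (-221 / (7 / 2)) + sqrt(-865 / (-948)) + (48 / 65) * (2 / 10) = -344903602 / 325 + sqrt(205005) / 474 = -1061240.90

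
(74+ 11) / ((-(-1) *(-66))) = -85 / 66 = -1.29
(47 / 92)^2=2209 / 8464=0.26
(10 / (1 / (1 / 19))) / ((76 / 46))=115 / 361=0.32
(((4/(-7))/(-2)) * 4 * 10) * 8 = 640/7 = 91.43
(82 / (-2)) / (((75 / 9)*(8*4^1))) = -0.15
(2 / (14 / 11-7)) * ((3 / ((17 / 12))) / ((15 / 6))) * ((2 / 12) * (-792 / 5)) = 23232 / 2975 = 7.81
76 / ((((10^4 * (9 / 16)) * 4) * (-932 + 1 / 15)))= -19 / 5242125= -0.00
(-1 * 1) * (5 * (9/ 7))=-45/ 7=-6.43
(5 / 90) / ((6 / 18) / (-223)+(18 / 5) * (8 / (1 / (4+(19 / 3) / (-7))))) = 1561 / 2504694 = 0.00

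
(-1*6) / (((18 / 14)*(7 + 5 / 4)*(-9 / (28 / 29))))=1568 / 25839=0.06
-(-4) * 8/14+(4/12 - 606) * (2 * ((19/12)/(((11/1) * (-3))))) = 251165/4158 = 60.41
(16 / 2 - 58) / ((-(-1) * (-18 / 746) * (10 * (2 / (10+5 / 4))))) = 9325 / 8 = 1165.62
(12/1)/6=2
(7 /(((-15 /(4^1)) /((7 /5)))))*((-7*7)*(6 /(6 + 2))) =2401 /25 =96.04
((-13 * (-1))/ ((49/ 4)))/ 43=52/ 2107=0.02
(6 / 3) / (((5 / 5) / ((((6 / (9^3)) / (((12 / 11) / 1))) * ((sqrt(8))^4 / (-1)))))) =-704 / 729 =-0.97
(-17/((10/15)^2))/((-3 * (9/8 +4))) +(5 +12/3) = 471/41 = 11.49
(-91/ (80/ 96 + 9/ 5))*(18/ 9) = -5460/ 79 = -69.11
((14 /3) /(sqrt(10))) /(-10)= -7 * sqrt(10) /150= -0.15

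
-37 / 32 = -1.16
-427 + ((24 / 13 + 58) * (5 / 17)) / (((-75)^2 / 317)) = -105916249 / 248625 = -426.01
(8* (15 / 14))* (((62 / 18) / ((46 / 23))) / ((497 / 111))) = 11470 / 3479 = 3.30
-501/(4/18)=-4509/2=-2254.50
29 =29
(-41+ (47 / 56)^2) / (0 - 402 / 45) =1895505 / 420224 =4.51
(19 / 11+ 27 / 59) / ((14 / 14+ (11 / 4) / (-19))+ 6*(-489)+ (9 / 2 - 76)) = -107768 / 148201097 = -0.00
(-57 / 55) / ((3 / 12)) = -228 / 55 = -4.15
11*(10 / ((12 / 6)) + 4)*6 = 594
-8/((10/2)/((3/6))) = -4/5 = -0.80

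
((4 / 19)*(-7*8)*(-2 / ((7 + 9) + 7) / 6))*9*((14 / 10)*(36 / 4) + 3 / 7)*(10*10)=46080 / 23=2003.48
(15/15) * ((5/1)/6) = 5/6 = 0.83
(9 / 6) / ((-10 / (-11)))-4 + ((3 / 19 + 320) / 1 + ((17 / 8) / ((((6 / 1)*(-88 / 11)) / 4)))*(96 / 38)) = 120597 / 380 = 317.36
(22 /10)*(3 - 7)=-44 /5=-8.80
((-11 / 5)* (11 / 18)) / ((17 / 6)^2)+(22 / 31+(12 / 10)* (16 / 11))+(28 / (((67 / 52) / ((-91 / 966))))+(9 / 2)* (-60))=-614501381594 / 2277960135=-269.76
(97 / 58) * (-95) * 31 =-285665 / 58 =-4925.26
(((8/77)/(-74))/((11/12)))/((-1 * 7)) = 48/219373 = 0.00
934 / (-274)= -467 / 137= -3.41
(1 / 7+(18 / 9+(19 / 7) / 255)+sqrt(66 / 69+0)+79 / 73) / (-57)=-421627 / 7427385 - sqrt(506) / 1311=-0.07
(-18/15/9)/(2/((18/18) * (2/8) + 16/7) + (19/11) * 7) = -1562/150885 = -0.01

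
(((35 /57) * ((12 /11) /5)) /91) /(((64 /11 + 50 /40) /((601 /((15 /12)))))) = 38464 /384085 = 0.10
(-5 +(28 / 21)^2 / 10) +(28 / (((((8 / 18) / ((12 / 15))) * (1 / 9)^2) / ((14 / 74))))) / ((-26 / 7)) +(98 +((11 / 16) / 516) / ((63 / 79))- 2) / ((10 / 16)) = -1850056487 / 31272696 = -59.16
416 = 416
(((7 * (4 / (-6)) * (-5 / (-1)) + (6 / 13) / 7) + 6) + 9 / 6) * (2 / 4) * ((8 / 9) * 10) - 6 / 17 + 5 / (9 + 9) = -5860399 / 83538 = -70.15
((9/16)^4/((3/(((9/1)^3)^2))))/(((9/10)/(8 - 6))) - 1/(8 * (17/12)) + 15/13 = 142703738547/3620864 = 39411.52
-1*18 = -18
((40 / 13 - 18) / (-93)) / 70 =0.00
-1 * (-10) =10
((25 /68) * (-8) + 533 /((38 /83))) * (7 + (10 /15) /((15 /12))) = 84768419 /9690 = 8748.03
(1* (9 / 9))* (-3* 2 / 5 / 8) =-3 / 20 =-0.15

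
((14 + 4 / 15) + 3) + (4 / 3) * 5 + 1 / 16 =5759 / 240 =24.00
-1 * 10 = -10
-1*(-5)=5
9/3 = 3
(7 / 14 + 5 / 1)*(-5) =-55 / 2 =-27.50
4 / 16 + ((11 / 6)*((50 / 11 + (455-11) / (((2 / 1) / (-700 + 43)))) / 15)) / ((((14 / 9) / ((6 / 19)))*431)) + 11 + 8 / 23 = 12059819 / 3766940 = 3.20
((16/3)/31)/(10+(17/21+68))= 112/51305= 0.00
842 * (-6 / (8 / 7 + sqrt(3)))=282912 / 83 - 247548 * sqrt(3) / 83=-1757.27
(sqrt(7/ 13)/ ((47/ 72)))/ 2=36 * sqrt(91)/ 611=0.56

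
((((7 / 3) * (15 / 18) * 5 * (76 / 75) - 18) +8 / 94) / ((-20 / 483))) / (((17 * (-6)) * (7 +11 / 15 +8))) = -205919 / 1697076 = -0.12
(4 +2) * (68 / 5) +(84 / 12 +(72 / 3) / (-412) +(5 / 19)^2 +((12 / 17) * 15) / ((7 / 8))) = 2228137166 / 22123885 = 100.71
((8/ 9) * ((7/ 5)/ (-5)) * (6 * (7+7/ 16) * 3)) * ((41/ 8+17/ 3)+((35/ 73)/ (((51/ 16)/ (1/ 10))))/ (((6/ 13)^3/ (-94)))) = 28289611/ 236520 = 119.61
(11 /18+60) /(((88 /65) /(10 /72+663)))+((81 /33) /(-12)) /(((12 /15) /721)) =1682441615 /57024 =29504.10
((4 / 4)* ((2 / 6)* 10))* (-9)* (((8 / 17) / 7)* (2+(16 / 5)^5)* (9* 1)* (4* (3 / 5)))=-5468217984 / 371875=-14704.45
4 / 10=0.40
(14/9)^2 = 196/81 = 2.42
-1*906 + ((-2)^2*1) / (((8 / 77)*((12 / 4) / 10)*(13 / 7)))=-32639 / 39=-836.90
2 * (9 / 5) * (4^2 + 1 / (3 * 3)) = 58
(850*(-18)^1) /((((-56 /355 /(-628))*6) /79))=-801986839.29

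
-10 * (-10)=100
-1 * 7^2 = -49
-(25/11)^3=-15625/1331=-11.74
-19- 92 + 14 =-97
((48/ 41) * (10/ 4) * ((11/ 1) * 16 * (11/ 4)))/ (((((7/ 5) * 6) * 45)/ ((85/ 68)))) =4.68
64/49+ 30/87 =2346/1421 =1.65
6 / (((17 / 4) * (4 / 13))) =78 / 17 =4.59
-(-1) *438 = 438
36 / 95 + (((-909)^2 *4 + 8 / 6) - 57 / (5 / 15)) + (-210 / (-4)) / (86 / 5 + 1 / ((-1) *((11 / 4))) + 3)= 2055253832801 / 621870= 3304957.36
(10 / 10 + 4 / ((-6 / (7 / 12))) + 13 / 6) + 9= 106 / 9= 11.78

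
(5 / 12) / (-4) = -5 / 48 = -0.10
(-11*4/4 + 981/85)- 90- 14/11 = -84834/935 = -90.73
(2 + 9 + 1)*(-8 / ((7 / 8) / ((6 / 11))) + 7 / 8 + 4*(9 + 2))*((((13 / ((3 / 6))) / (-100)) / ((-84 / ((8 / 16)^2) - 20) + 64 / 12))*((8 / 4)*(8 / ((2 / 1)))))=2874807 / 1012550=2.84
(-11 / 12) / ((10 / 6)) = -11 / 20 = -0.55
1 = 1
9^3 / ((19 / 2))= 1458 / 19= 76.74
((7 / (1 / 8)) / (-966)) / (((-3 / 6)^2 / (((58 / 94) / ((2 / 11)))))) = -2552 / 3243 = -0.79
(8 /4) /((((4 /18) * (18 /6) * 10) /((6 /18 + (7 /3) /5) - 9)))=-123 /50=-2.46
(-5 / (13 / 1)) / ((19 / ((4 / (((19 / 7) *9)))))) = -140 / 42237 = -0.00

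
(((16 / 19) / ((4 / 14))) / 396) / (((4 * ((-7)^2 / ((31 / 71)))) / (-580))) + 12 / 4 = 2795581 / 934857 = 2.99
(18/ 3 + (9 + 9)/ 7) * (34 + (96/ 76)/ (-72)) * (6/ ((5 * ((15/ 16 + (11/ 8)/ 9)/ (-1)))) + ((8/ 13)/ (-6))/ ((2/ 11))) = -30375736/ 62643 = -484.90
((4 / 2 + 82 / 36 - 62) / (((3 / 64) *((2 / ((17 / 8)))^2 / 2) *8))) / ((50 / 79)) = -23721409 / 43200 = -549.11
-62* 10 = -620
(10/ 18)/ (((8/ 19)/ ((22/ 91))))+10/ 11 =1.23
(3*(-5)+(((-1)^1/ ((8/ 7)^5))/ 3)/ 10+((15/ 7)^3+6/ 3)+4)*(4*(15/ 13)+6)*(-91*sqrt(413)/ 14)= -6379066537*sqrt(413)/ 112394240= -1153.42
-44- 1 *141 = -185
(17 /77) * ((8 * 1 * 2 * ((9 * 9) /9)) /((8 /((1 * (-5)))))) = -1530 /77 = -19.87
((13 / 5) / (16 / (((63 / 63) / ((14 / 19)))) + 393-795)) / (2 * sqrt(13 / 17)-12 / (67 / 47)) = 0.00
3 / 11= 0.27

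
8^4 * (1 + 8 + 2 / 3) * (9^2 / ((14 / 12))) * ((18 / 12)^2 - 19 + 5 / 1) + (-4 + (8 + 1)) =-226105309 / 7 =-32300758.43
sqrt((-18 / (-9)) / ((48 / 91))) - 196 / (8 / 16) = -392 + sqrt(546) / 12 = -390.05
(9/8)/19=9/152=0.06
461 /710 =0.65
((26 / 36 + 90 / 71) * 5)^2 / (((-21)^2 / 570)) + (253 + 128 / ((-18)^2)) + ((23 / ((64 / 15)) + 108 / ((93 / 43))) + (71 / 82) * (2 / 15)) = 10662873000136801 / 24412630616640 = 436.78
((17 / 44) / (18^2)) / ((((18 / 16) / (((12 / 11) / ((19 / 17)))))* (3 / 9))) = 0.00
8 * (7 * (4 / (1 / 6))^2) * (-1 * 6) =-193536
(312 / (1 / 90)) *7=196560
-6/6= -1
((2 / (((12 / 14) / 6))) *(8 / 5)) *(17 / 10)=952 / 25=38.08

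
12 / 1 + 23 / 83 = 1019 / 83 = 12.28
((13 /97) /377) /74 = 1 /208162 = 0.00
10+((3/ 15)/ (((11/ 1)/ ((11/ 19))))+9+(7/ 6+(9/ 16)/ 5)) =92521/ 4560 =20.29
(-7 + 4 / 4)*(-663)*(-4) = -15912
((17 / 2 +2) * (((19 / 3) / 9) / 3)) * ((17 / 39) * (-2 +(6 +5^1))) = 2261 / 234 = 9.66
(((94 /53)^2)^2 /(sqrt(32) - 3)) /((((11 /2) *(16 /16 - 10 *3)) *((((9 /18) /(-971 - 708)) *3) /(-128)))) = -11672509251584 *sqrt(2) /7551190317 - 2918127312896 /2517063439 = -3345.41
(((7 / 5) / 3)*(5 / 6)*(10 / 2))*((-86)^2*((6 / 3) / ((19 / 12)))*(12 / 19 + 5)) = 102301.09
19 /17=1.12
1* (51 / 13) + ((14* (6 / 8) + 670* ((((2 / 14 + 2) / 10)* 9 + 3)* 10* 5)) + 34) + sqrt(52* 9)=165177.20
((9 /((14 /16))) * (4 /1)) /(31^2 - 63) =144 /3143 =0.05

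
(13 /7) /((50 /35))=13 /10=1.30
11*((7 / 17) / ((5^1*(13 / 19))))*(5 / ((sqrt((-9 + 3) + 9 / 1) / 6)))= 2926*sqrt(3) / 221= 22.93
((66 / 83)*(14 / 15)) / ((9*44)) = 7 / 3735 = 0.00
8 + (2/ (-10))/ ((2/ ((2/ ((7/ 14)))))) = 7.60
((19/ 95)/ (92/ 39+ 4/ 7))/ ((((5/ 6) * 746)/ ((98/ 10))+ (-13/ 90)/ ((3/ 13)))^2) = 477839817/ 27620379158440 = 0.00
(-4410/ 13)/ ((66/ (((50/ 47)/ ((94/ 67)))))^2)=-687378125/ 15351476426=-0.04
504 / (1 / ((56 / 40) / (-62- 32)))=-1764 / 235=-7.51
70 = 70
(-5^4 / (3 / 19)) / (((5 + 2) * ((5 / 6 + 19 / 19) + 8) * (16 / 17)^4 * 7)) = -10.47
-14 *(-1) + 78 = 92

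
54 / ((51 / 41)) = 738 / 17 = 43.41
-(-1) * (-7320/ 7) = -7320/ 7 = -1045.71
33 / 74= 0.45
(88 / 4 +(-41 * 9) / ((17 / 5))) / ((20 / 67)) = -98557 / 340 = -289.87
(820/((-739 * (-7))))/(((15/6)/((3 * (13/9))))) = 4264/15519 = 0.27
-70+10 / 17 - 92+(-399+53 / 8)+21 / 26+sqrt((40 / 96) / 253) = -552.94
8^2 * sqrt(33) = 64 * sqrt(33) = 367.65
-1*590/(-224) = 295/112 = 2.63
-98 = -98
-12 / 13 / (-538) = 6 / 3497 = 0.00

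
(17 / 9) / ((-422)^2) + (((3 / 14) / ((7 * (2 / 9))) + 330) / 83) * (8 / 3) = 69139757467 / 6518408652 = 10.61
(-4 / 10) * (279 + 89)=-736 / 5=-147.20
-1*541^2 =-292681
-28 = -28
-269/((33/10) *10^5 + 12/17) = -4573/5610012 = -0.00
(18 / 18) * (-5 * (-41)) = 205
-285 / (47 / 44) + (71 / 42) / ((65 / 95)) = -264.34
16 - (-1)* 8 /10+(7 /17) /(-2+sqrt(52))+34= 7* sqrt(13) /408+103667 /2040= 50.88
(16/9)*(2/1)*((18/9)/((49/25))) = 1600/441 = 3.63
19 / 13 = 1.46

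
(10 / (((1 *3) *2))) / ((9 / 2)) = 10 / 27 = 0.37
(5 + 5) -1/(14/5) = 135/14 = 9.64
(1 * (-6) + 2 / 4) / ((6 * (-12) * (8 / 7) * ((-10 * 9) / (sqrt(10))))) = -77 * sqrt(10) / 103680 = -0.00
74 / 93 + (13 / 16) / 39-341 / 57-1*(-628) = 17608765 / 28272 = 622.83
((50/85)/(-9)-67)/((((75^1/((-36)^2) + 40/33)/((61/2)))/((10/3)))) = -110162096/20519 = -5368.78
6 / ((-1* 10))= -3 / 5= -0.60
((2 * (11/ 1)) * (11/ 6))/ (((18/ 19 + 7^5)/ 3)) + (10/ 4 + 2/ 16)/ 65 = 7901851/ 166062520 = 0.05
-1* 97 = -97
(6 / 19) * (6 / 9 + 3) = 22 / 19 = 1.16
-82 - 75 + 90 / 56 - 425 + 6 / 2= -16167 / 28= -577.39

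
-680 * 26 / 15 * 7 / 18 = -458.37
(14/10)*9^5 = 413343/5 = 82668.60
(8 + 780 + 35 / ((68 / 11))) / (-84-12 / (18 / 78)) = -53969 / 9248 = -5.84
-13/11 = -1.18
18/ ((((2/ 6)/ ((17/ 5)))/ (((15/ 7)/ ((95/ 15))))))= 8262/ 133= 62.12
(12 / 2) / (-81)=-2 / 27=-0.07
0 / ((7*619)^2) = 0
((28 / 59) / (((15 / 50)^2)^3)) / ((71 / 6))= 56000000 / 1017927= 55.01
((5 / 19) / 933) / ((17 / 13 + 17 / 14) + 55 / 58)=13195 / 162343866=0.00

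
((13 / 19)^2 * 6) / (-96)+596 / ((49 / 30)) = 103266599 / 283024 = 364.87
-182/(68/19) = -1729/34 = -50.85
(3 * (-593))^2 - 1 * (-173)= 3165014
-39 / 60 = -13 / 20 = -0.65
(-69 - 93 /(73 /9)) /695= -5874 /50735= -0.12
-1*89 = -89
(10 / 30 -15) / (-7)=44 / 21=2.10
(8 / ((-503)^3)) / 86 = -4 / 5472331661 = -0.00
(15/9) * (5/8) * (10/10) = 25/24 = 1.04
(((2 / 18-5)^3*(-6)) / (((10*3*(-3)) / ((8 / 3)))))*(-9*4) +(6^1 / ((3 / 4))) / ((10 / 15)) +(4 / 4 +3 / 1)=2784208 / 3645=763.84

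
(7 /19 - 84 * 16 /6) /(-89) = 4249 /1691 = 2.51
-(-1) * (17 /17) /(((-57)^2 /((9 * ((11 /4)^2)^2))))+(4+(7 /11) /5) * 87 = 1825928839 /5082880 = 359.23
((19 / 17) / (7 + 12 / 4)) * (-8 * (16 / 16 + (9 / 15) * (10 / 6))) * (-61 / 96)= 1159 / 1020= 1.14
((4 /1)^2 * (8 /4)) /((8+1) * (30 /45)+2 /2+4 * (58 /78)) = 1248 /389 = 3.21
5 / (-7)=-5 / 7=-0.71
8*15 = 120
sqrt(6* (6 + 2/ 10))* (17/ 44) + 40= 17* sqrt(930)/ 220 + 40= 42.36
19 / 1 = 19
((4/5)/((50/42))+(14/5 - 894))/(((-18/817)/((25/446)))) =22736293/10035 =2265.70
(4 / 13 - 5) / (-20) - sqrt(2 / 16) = 61 / 260 - sqrt(2) / 4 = -0.12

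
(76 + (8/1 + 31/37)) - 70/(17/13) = 19693/629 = 31.31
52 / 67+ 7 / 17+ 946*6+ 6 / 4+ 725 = 14587601 / 2278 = 6403.69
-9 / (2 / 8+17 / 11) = -396 / 79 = -5.01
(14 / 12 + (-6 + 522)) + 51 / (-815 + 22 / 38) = 4000834 / 7737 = 517.10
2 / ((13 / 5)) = 10 / 13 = 0.77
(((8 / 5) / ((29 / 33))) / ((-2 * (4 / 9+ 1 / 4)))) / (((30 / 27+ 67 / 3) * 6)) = -7128 / 764875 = -0.01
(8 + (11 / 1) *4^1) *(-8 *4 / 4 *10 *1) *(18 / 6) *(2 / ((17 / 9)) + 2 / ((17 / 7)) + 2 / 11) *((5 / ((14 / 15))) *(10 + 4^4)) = -6864624000 / 187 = -36709219.25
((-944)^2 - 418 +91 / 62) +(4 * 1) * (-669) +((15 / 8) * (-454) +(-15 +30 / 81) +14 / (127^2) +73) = 47911435981873 / 53999892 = 887250.59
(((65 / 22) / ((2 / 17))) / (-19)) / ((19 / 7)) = -7735 / 15884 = -0.49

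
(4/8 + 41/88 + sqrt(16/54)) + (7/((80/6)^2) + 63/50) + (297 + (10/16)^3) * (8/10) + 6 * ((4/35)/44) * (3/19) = 240.61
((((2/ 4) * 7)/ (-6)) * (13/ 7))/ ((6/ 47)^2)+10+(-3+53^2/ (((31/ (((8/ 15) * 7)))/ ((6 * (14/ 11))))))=1858942619/ 736560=2523.82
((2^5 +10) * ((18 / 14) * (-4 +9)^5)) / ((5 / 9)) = 303750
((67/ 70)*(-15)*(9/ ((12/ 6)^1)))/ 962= -1809/ 26936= -0.07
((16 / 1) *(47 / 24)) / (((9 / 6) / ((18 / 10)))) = 188 / 5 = 37.60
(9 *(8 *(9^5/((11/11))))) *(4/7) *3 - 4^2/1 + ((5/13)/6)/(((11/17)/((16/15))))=7288317.82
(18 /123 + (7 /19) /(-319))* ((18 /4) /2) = 324711 /994004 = 0.33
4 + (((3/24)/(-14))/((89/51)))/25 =996749/249200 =4.00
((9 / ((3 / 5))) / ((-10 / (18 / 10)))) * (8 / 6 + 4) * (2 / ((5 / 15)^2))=-1296 / 5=-259.20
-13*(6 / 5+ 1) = -143 / 5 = -28.60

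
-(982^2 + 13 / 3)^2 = -8369362210225 / 9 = -929929134469.44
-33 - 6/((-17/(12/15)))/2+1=-2708/85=-31.86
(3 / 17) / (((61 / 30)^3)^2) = 0.00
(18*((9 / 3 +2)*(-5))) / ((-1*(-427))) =-450 / 427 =-1.05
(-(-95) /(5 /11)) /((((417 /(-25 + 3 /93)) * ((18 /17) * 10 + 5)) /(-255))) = 46750374 /228377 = 204.71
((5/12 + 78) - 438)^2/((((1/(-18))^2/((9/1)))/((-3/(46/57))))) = -257894885475/184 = -1401602638.45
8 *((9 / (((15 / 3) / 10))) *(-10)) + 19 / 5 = -7181 / 5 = -1436.20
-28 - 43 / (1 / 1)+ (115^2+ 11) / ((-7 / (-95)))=1256923 / 7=179560.43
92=92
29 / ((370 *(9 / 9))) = 29 / 370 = 0.08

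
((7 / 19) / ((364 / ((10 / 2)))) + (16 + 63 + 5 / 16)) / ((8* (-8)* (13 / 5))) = -1567315 / 3288064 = -0.48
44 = 44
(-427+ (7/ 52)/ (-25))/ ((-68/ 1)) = 6.28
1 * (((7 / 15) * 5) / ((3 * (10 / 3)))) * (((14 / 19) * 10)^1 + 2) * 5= 623 / 57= 10.93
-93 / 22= -4.23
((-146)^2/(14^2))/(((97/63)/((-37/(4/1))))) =-1774557/2716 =-653.37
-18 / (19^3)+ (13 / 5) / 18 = 87547 / 617310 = 0.14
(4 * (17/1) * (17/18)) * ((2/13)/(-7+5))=-578/117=-4.94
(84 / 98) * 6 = 5.14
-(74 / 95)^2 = -5476 / 9025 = -0.61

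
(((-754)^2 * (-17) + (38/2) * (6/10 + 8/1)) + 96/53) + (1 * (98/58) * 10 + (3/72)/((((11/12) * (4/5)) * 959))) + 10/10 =-6267993480714887/648552520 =-9664588.89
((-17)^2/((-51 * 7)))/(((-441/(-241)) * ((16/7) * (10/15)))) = -4097/14112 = -0.29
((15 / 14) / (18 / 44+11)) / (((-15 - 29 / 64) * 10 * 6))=-176 / 1737673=-0.00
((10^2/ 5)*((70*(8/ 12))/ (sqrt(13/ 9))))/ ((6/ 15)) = 7000*sqrt(13)/ 13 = 1941.45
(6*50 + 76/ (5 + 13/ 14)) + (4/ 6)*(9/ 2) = 26213/ 83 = 315.82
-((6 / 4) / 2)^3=-27 / 64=-0.42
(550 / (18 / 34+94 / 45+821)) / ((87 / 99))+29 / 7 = 313540219 / 63951902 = 4.90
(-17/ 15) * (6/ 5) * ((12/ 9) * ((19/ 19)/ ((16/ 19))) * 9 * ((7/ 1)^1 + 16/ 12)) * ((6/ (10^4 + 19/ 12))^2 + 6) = -13958019827025/ 14404560361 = -969.00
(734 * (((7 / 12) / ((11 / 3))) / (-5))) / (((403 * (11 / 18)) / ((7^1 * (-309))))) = 205.12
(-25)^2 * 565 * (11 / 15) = 776875 / 3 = 258958.33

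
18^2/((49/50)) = 330.61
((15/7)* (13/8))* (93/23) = 14.08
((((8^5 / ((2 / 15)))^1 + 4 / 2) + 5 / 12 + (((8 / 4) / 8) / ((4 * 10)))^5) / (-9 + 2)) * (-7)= 77310171545600003 / 314572800000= 245762.42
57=57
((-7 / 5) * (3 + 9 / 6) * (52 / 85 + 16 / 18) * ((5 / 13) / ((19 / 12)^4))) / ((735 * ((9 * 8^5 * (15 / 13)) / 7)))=-287 / 17723656000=-0.00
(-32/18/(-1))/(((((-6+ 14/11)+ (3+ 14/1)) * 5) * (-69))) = -176/419175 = -0.00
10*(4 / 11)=40 / 11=3.64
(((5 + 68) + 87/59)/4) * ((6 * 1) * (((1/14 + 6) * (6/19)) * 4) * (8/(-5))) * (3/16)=-2016846/7847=-257.02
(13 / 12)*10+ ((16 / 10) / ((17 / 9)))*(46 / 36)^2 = 18691 / 1530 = 12.22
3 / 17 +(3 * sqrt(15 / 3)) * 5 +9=156 / 17 +15 * sqrt(5)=42.72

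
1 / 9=0.11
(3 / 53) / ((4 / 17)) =51 / 212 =0.24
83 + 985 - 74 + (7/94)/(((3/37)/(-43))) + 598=437807/282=1552.51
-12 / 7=-1.71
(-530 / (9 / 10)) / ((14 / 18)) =-5300 / 7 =-757.14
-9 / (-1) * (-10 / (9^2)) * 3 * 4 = -40 / 3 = -13.33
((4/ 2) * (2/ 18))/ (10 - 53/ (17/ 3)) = 0.34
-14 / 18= -7 / 9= -0.78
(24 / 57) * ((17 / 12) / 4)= 17 / 114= 0.15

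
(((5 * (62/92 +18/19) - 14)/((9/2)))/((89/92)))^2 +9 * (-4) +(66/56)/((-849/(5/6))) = -34.17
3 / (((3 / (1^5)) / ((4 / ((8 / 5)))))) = 2.50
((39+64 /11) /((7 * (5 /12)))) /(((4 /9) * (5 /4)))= 53244 /1925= 27.66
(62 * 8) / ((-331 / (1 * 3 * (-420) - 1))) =625456 / 331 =1889.60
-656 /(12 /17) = -929.33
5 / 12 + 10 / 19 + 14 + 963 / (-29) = -120761 / 6612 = -18.26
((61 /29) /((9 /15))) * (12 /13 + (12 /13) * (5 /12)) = 5185 /1131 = 4.58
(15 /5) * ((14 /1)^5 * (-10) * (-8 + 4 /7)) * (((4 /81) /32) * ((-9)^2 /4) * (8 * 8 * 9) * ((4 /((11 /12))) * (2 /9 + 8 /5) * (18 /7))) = 485239652352 /11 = 44112695668.36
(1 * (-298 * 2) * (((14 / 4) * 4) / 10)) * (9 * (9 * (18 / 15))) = -2027592 / 25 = -81103.68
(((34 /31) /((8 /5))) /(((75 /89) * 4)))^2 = 2289169 /55353600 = 0.04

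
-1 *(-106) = 106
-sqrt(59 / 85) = -sqrt(5015) / 85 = -0.83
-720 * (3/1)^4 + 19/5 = -291581/5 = -58316.20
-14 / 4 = -3.50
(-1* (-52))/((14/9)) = 234/7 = 33.43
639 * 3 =1917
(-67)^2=4489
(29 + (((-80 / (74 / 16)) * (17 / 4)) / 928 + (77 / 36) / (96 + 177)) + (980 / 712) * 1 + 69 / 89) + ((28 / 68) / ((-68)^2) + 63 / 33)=956162673978359 / 28983863587536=32.99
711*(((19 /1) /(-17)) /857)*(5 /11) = -0.42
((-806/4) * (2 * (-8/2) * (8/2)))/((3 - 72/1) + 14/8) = -25792/269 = -95.88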